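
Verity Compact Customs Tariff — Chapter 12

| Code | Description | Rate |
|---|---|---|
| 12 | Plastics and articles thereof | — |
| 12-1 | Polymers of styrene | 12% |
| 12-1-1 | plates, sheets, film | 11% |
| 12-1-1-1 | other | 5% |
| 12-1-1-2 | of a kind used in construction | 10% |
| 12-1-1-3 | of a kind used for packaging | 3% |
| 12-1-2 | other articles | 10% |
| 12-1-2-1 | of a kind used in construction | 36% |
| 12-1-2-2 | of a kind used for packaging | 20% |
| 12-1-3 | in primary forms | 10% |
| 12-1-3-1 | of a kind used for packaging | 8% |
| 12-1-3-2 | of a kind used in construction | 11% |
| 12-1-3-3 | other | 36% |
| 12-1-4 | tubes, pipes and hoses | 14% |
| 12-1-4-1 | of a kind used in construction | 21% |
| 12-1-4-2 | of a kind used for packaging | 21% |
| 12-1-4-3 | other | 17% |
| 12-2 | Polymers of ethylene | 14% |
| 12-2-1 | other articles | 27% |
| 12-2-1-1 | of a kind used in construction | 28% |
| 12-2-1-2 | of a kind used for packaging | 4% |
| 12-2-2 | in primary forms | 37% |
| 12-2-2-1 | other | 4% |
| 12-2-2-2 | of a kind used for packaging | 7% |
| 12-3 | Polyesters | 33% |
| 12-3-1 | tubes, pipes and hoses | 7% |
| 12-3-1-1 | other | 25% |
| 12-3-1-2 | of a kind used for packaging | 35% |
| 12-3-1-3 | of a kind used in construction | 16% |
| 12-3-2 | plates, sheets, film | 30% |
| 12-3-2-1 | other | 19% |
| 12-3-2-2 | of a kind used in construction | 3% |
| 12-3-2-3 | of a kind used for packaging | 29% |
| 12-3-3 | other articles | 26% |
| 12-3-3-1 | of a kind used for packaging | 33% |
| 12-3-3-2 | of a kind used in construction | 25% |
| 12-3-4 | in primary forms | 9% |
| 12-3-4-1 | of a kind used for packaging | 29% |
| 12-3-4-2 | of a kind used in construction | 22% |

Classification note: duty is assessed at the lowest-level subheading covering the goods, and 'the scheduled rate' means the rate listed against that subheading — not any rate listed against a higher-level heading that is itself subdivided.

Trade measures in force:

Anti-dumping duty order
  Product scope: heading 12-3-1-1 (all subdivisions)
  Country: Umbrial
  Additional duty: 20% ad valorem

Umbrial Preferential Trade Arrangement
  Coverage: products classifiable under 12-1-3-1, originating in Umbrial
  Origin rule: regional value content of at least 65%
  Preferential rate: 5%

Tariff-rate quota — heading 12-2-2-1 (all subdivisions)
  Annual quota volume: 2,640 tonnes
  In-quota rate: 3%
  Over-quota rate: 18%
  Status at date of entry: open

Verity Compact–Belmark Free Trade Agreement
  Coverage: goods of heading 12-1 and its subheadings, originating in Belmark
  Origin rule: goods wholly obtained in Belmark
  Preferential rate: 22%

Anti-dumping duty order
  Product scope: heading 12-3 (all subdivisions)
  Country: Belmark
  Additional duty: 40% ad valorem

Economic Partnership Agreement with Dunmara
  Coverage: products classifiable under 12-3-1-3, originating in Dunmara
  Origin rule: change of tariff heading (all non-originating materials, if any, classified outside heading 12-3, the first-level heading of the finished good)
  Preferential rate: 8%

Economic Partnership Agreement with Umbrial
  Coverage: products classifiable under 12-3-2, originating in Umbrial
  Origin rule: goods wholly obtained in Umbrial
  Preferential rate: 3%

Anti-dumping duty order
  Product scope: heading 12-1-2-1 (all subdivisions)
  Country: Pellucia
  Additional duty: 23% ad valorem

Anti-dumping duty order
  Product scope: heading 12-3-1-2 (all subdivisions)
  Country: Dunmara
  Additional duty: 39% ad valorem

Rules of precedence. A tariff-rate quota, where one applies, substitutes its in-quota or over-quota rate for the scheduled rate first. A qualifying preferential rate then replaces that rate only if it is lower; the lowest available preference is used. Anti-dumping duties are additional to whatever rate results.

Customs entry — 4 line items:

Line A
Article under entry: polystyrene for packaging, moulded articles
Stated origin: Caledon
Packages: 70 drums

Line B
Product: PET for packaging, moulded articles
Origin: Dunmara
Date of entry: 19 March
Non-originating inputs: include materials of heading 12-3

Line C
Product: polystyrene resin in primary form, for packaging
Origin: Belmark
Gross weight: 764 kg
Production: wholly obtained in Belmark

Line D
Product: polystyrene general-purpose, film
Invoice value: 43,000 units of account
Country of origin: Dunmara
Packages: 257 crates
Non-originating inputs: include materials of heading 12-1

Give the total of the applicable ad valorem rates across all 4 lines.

Line A: polystyrene → 12-1; moulded articles → 12-1-2; for packaging → 12-1-2-2. Scheduled 20%. No special measure applies. → 20%.
Line B: PET → 12-3; moulded articles → 12-3-3; for packaging → 12-3-3-1. Scheduled 33%. Dunmara agreement on 12-3-1-3: 12-3-3-1 not covered. → 33%.
Line C: polystyrene → 12-1; resin in primary form → 12-1-3; for packaging → 12-1-3-1. Scheduled 8%. Belmark agreement on 12-1: wholly obtained → 22% available; preference 22% not lower than 8% → no reduction. → 8%.
Line D: polystyrene → 12-1; film → 12-1-1; general-purpose → 12-1-1-1. Scheduled 5%. Dunmara agreement on 12-3-1-3: 12-1-1-1 not covered. → 5%.
Sum: 20% + 33% + 8% + 5% = 66%.

66%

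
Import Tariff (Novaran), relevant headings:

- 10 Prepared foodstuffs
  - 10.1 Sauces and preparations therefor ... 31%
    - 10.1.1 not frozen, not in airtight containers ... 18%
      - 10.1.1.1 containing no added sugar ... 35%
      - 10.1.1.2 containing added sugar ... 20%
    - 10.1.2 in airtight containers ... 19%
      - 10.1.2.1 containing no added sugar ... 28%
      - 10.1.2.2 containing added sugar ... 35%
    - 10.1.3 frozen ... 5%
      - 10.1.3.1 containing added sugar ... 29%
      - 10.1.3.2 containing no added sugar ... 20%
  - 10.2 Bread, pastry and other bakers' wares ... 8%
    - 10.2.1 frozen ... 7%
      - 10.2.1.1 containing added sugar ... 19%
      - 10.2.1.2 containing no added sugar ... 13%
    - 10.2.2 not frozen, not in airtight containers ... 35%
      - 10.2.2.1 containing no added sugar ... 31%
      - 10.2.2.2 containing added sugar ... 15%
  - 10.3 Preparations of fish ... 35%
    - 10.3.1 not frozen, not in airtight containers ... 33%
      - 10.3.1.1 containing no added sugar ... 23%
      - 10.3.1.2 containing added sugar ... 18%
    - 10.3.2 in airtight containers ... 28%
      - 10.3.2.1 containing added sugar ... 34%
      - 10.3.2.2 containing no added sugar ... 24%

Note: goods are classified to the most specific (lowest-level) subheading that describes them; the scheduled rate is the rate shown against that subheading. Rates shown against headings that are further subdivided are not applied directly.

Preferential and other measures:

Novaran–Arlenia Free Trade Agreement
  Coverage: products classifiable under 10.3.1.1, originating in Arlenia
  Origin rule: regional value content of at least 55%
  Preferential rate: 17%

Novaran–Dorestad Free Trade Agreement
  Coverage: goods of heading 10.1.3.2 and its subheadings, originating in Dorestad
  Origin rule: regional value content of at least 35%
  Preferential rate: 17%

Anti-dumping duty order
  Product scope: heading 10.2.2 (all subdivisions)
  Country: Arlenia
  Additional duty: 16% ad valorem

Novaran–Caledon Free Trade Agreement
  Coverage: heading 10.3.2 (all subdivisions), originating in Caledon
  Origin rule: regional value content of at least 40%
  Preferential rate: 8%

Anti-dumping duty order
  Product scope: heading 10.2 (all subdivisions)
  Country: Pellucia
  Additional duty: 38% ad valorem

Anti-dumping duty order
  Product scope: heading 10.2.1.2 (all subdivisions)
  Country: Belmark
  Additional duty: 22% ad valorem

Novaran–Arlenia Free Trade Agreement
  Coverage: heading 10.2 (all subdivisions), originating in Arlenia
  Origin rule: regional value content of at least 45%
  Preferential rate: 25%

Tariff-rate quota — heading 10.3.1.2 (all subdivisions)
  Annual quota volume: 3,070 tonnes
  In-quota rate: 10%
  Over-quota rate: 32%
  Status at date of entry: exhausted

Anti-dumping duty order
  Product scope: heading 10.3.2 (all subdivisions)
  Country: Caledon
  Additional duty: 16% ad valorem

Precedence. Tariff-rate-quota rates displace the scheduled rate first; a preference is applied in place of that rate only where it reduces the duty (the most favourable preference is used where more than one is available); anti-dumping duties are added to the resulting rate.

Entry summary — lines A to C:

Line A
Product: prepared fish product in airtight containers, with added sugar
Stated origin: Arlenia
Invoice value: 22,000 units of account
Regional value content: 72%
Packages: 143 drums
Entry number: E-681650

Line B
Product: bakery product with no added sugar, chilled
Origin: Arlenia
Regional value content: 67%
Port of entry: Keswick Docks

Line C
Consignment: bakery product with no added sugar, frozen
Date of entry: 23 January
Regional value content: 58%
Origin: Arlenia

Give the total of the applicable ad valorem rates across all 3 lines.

Line A: prepared fish product → 10.3; in airtight containers → 10.3.2; with added sugar → 10.3.2.1. Scheduled 34%. Arlenia agreement on 10.3.1.1: 10.3.2.1 not covered; Arlenia agreement on 10.2: 10.3.2.1 not covered. → 34%.
Line B: bakery product → 10.2; chilled → 10.2.2; with no added sugar → 10.2.2.1. Scheduled 31%. Arlenia agreement on 10.3.1.1: 10.2.2.1 not covered; Arlenia agreement on 10.2: RVC ≥ 45% → 25% available; preferential 25%; anti-dumping (Arlenia, 10.2.2): +16%; total 25% + 16% = 41%. → 41%.
Line C: bakery product → 10.2; frozen → 10.2.1; with no added sugar → 10.2.1.2. Scheduled 13%. Arlenia agreement on 10.3.1.1: 10.2.1.2 not covered; Arlenia agreement on 10.2: RVC ≥ 45% → 25% available; preference 25% not lower than 13% → no reduction. → 13%.
Sum: 34% + 41% + 13% = 88%.

88%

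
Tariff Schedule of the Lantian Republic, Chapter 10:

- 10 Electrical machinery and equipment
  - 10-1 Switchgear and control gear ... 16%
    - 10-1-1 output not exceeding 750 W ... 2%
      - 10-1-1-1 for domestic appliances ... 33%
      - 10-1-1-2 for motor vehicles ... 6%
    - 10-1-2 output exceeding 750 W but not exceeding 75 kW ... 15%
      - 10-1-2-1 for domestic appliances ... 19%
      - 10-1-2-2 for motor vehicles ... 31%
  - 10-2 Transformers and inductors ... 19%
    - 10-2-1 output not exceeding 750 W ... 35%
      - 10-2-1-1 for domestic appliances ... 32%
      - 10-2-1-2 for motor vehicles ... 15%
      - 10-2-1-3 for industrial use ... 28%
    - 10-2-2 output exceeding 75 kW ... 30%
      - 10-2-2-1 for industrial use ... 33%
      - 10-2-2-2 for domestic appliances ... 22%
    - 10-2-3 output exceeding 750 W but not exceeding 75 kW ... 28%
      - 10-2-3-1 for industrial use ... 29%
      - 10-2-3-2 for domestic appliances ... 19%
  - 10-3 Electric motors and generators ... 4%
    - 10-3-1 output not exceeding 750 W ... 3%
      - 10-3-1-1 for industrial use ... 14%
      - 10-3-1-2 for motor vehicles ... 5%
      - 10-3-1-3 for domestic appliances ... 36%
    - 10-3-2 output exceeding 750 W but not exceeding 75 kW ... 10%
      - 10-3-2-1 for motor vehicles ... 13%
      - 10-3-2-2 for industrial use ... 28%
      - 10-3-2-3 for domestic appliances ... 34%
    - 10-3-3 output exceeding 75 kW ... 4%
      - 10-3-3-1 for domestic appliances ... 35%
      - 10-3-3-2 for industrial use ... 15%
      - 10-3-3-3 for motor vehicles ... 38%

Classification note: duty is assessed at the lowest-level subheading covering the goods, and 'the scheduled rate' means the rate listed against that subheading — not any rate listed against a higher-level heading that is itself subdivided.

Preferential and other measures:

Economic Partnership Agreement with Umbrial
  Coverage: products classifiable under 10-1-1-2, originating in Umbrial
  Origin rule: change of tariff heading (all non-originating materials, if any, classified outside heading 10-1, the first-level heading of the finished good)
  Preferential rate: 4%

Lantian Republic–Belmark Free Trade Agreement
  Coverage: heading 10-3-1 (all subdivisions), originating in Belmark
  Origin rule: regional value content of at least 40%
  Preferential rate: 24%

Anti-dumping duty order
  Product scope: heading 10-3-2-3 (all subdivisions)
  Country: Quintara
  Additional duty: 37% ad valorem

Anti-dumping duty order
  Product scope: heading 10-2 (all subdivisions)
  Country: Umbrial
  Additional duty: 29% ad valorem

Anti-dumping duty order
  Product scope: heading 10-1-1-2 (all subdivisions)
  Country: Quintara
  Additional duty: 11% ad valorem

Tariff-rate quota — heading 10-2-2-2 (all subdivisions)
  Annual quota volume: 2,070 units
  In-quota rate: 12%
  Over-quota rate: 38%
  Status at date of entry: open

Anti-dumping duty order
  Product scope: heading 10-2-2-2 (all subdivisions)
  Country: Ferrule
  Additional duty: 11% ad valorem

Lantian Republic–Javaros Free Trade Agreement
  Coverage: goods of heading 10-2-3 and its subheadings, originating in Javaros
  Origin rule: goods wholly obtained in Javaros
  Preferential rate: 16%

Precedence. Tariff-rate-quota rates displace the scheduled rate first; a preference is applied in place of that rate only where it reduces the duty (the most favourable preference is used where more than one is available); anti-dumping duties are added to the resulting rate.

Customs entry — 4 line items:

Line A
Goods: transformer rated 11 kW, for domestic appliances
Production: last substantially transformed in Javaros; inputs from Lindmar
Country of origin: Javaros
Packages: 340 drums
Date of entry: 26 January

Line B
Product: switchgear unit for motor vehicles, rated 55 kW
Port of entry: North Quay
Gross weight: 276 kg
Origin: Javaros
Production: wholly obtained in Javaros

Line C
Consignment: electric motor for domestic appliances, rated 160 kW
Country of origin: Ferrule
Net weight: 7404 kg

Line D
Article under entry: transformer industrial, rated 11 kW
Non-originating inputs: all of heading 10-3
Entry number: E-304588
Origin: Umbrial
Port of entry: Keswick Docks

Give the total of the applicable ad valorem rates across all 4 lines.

Line A: transformer → 10-2; rated 11 kW → 10-2-3; for domestic appliances → 10-2-3-2. Scheduled 19%. Javaros agreement on 10-2-3: not wholly obtained. → 19%.
Line B: switchgear unit → 10-1; rated 55 kW → 10-1-2; for motor vehicles → 10-1-2-2. Scheduled 31%. Javaros agreement on 10-2-3: 10-1-2-2 not covered. → 31%.
Line C: electric motor → 10-3; rated 160 kW → 10-3-3; for domestic appliances → 10-3-3-1. Scheduled 35%. No special measure applies. → 35%.
Line D: transformer → 10-2; rated 11 kW → 10-2-3; industrial → 10-2-3-1. Scheduled 29%. Umbrial agreement on 10-1-1-2: 10-2-3-1 not covered; anti-dumping (Umbrial, 10-2): +29%; total 29% + 29% = 58%. → 58%.
Sum: 19% + 31% + 35% + 58% = 143%.

143%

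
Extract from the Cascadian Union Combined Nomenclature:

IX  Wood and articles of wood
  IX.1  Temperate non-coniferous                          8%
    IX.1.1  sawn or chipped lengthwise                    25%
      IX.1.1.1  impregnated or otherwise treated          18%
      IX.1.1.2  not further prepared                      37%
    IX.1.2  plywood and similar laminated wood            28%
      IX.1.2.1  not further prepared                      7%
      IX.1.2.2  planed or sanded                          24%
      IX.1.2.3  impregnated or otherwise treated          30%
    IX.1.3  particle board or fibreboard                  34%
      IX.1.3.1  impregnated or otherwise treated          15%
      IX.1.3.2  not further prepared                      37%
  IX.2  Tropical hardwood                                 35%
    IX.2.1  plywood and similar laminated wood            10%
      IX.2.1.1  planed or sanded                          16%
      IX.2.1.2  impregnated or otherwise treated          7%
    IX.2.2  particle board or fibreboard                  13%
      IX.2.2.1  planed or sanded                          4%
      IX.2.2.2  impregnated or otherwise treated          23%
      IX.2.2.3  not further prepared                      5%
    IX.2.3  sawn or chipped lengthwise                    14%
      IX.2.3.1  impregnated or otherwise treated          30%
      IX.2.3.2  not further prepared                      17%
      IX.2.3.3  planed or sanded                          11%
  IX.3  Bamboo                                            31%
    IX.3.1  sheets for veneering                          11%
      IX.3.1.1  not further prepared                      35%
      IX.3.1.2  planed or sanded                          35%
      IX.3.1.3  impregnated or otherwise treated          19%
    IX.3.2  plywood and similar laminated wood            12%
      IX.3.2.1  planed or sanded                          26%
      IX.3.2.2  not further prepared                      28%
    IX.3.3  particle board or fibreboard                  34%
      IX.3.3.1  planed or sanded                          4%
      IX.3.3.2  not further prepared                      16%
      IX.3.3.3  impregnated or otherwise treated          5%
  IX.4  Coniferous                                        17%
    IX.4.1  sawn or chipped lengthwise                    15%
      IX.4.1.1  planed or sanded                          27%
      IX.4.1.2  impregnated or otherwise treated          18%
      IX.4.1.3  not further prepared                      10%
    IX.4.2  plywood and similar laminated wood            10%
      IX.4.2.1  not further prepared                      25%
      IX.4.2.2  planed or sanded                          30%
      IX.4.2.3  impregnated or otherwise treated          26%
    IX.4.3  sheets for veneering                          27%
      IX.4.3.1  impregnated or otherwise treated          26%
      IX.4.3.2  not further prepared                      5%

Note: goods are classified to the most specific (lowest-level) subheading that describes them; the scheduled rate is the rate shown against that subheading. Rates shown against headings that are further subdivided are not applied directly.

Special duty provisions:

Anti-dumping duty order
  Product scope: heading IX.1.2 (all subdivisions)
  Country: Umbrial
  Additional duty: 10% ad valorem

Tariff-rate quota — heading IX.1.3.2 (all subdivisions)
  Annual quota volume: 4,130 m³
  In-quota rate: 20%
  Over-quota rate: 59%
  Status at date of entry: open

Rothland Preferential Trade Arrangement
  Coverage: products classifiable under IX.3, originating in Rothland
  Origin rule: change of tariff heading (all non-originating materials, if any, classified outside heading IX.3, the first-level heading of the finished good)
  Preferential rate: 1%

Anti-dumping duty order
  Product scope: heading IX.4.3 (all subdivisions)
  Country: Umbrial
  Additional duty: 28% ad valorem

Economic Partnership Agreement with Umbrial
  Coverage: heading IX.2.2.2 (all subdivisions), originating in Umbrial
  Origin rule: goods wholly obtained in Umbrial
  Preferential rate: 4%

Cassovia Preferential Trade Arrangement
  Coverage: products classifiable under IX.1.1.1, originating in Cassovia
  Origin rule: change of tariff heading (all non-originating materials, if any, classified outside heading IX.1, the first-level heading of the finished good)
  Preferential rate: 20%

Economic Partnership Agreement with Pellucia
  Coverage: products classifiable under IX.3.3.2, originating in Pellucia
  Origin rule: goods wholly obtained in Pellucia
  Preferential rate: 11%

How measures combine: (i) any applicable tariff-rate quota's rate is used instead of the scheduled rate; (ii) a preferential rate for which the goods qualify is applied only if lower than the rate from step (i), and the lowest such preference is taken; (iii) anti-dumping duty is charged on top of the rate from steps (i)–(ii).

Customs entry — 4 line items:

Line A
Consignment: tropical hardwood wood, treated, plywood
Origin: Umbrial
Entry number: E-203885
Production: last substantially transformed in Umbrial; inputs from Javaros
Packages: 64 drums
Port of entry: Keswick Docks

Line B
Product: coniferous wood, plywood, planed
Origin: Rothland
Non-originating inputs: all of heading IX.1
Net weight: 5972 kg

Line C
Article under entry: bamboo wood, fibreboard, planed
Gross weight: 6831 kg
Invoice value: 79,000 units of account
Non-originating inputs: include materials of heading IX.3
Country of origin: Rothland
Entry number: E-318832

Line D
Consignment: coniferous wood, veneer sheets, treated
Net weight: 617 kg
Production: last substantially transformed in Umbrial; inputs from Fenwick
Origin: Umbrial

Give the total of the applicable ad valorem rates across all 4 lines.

95%

Line A: tropical hardwood → IX.2; plywood → IX.2.1; treated → IX.2.1.2. Scheduled 7%. Umbrial agreement on IX.2.2.2: IX.2.1.2 not covered. → 7%.
Line B: coniferous → IX.4; plywood → IX.4.2; planed → IX.4.2.2. Scheduled 30%. Rothland agreement on IX.3: IX.4.2.2 not covered. → 30%.
Line C: bamboo → IX.3; fibreboard → IX.3.3; planed → IX.3.3.1. Scheduled 4%. Rothland agreement on IX.3: CTH not met. → 4%.
Line D: coniferous → IX.4; veneer sheets → IX.4.3; treated → IX.4.3.1. Scheduled 26%. Umbrial agreement on IX.2.2.2: IX.4.3.1 not covered; anti-dumping (Umbrial, IX.4.3): +28%; total 26% + 28% = 54%. → 54%.
Sum: 7% + 30% + 4% + 54% = 95%.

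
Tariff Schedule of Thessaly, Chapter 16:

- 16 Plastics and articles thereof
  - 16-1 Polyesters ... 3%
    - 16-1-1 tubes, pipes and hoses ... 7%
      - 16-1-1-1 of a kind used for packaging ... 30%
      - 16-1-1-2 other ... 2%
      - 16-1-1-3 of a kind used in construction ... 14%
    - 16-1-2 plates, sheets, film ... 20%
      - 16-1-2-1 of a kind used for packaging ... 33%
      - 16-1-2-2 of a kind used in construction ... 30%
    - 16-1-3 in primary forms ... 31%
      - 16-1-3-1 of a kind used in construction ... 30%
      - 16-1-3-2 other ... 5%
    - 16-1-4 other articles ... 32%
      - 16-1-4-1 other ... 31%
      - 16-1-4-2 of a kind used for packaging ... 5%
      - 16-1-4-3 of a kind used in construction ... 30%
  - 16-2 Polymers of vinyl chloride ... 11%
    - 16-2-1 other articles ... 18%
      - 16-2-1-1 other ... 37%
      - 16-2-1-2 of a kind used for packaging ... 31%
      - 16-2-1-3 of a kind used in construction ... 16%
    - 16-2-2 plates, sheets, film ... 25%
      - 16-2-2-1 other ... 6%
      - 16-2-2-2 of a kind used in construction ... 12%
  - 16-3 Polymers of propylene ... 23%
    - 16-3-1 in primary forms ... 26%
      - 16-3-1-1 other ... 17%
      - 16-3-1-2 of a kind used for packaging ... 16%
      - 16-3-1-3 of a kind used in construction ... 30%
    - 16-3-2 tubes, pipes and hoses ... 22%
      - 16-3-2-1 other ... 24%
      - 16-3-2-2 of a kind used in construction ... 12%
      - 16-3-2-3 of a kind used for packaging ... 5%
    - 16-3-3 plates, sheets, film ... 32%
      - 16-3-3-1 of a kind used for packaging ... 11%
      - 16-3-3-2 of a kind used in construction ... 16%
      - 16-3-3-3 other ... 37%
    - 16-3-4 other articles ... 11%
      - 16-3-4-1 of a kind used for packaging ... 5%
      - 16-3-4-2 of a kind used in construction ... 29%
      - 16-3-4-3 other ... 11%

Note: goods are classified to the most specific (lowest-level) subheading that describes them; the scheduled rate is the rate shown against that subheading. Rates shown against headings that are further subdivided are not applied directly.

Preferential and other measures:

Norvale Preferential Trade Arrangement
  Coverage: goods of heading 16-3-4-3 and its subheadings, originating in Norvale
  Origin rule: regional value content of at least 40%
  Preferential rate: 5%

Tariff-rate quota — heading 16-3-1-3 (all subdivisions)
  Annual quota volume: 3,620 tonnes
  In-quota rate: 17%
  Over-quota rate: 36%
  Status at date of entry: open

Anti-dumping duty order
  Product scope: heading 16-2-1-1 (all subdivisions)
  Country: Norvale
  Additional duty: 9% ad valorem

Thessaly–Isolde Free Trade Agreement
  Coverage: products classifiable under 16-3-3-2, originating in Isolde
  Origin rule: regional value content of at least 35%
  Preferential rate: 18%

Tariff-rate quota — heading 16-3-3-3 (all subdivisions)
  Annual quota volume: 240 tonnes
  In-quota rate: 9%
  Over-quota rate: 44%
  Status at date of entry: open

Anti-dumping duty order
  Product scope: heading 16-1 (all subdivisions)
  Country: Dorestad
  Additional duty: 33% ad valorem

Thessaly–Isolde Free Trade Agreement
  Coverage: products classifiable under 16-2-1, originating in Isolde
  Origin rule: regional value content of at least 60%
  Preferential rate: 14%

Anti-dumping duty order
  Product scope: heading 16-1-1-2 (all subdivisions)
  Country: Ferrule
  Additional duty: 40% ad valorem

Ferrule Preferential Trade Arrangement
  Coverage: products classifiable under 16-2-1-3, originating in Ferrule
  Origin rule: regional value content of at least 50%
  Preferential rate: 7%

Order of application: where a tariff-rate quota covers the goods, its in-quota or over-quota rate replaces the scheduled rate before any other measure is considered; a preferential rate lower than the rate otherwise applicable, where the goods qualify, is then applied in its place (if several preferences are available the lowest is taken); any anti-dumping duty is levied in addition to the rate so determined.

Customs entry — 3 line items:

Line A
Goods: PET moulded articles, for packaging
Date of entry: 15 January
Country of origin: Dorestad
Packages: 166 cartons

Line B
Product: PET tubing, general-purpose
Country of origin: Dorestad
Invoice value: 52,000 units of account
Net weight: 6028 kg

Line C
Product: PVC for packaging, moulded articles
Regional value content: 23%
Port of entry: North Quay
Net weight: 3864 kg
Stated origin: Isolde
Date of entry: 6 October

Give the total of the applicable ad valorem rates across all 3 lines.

104%

Line A: PET → 16-1; moulded articles → 16-1-4; for packaging → 16-1-4-2. Scheduled 5%. anti-dumping (Dorestad, 16-1): +33%; total 5% + 33% = 38%. → 38%.
Line B: PET → 16-1; tubing → 16-1-1; general-purpose → 16-1-1-2. Scheduled 2%. anti-dumping (Dorestad, 16-1): +33%; total 2% + 33% = 35%. → 35%.
Line C: PVC → 16-2; moulded articles → 16-2-1; for packaging → 16-2-1-2. Scheduled 31%. Isolde agreement on 16-3-3-2: 16-2-1-2 not covered; Isolde agreement on 16-2-1: RVC < 60%. → 31%.
Sum: 38% + 35% + 31% = 104%.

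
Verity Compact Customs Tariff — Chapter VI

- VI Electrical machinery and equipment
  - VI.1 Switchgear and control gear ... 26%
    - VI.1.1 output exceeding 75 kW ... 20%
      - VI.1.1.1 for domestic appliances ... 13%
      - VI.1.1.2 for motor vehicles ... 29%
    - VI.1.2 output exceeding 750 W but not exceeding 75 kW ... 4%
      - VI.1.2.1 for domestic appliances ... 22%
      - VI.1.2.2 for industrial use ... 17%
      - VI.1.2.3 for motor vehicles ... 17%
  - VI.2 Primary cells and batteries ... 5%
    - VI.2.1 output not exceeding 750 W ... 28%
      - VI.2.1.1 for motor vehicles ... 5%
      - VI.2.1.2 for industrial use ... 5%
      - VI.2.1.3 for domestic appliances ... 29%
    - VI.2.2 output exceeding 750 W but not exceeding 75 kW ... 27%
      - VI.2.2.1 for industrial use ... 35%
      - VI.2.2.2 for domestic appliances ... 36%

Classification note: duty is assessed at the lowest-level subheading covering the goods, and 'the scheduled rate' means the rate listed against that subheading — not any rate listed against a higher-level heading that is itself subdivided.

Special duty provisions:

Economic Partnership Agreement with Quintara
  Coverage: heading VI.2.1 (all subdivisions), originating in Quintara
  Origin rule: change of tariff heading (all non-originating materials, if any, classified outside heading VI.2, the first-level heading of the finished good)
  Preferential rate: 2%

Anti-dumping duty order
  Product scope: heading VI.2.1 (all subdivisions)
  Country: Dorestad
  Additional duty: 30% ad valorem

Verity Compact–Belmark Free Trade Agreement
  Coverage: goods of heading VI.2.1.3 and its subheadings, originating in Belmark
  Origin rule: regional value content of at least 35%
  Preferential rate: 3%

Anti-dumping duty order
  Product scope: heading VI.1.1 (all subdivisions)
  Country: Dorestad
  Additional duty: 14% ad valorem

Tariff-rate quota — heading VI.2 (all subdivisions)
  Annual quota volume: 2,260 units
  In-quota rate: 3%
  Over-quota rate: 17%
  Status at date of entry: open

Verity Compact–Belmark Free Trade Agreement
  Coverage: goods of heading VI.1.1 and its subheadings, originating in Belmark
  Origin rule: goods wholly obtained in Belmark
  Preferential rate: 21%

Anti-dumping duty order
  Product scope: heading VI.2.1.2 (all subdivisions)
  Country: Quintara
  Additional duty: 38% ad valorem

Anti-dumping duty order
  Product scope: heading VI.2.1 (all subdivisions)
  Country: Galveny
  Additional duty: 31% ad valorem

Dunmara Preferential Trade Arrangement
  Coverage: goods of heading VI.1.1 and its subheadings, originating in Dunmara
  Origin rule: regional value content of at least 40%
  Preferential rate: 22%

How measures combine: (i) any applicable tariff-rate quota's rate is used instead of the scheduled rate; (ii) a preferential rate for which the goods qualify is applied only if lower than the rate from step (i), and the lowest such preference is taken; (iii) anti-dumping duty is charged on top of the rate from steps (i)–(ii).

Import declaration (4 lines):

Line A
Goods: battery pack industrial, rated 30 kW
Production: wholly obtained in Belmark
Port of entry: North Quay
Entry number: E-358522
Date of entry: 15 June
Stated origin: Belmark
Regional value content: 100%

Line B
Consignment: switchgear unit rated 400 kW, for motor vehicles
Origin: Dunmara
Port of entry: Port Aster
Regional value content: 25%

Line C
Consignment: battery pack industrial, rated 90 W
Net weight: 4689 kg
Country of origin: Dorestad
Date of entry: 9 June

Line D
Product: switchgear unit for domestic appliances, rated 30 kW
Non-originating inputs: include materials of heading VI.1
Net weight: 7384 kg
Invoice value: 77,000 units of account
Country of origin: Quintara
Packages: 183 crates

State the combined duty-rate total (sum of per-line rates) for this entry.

Line A: battery pack → VI.2; rated 30 kW → VI.2.2; industrial → VI.2.2.1. Scheduled 35%. quota on VI.2 open → in-quota 3%; Belmark agreement on VI.2.1.3: VI.2.2.1 not covered; Belmark agreement on VI.1.1: VI.2.2.1 not covered. → 3%.
Line B: switchgear unit → VI.1; rated 400 kW → VI.1.1; for motor vehicles → VI.1.1.2. Scheduled 29%. Dunmara agreement on VI.1.1: RVC < 40%. → 29%.
Line C: battery pack → VI.2; rated 90 W → VI.2.1; industrial → VI.2.1.2. Scheduled 5%. quota on VI.2 open → in-quota 3%; anti-dumping (Dorestad, VI.2.1): +30%; total 3% + 30% = 33%. → 33%.
Line D: switchgear unit → VI.1; rated 30 kW → VI.1.2; for domestic appliances → VI.1.2.1. Scheduled 22%. Quintara agreement on VI.2.1: VI.1.2.1 not covered. → 22%.
Sum: 3% + 29% + 33% + 22% = 87%.

87%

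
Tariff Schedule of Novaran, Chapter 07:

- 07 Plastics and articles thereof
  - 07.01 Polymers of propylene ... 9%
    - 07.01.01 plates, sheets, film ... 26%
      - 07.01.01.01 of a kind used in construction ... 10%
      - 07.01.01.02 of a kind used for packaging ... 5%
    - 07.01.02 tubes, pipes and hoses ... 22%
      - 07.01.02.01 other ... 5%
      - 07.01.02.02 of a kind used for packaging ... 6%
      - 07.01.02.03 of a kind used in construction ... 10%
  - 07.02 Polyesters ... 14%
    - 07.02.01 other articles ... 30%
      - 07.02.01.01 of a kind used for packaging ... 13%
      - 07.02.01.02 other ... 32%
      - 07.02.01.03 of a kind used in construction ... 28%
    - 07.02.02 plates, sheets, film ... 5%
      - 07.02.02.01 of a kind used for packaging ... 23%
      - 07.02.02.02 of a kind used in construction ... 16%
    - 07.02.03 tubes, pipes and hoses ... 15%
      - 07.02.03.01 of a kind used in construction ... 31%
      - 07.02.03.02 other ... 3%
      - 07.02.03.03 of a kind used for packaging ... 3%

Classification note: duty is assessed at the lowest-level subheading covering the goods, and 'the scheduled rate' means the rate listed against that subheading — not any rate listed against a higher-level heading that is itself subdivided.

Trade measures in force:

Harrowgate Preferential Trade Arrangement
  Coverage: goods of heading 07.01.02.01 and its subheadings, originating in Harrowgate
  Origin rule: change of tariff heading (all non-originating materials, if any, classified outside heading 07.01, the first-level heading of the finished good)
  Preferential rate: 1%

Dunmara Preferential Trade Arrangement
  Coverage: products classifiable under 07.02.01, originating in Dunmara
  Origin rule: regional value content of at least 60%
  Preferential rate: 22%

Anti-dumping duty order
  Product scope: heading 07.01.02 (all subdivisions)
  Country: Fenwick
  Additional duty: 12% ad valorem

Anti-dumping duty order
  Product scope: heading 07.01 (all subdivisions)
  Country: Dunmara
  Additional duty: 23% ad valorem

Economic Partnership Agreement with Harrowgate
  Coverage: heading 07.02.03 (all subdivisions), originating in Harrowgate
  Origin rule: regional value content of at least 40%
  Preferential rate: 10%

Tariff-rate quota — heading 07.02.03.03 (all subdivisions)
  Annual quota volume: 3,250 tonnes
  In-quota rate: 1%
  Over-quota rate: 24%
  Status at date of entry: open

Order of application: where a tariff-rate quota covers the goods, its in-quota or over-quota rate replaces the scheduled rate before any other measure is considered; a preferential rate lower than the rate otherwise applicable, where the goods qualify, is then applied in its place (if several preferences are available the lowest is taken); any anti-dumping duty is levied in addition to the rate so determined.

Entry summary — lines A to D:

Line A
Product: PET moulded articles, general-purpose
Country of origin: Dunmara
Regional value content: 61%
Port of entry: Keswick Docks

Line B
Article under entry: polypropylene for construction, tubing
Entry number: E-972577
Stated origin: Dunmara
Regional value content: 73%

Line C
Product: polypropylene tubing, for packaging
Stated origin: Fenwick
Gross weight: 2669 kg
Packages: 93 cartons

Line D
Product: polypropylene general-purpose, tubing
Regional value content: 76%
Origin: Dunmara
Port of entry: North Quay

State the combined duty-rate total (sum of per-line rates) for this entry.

101%

Line A: PET → 07.02; moulded articles → 07.02.01; general-purpose → 07.02.01.02. Scheduled 32%. Dunmara agreement on 07.02.01: RVC ≥ 60% → 22% available; preferential 22%. → 22%.
Line B: polypropylene → 07.01; tubing → 07.01.02; for construction → 07.01.02.03. Scheduled 10%. Dunmara agreement on 07.02.01: 07.01.02.03 not covered; anti-dumping (Dunmara, 07.01): +23%; total 10% + 23% = 33%. → 33%.
Line C: polypropylene → 07.01; tubing → 07.01.02; for packaging → 07.01.02.02. Scheduled 6%. anti-dumping (Fenwick, 07.01.02): +12%; total 6% + 12% = 18%. → 18%.
Line D: polypropylene → 07.01; tubing → 07.01.02; general-purpose → 07.01.02.01. Scheduled 5%. Dunmara agreement on 07.02.01: 07.01.02.01 not covered; anti-dumping (Dunmara, 07.01): +23%; total 5% + 23% = 28%. → 28%.
Sum: 22% + 33% + 18% + 28% = 101%.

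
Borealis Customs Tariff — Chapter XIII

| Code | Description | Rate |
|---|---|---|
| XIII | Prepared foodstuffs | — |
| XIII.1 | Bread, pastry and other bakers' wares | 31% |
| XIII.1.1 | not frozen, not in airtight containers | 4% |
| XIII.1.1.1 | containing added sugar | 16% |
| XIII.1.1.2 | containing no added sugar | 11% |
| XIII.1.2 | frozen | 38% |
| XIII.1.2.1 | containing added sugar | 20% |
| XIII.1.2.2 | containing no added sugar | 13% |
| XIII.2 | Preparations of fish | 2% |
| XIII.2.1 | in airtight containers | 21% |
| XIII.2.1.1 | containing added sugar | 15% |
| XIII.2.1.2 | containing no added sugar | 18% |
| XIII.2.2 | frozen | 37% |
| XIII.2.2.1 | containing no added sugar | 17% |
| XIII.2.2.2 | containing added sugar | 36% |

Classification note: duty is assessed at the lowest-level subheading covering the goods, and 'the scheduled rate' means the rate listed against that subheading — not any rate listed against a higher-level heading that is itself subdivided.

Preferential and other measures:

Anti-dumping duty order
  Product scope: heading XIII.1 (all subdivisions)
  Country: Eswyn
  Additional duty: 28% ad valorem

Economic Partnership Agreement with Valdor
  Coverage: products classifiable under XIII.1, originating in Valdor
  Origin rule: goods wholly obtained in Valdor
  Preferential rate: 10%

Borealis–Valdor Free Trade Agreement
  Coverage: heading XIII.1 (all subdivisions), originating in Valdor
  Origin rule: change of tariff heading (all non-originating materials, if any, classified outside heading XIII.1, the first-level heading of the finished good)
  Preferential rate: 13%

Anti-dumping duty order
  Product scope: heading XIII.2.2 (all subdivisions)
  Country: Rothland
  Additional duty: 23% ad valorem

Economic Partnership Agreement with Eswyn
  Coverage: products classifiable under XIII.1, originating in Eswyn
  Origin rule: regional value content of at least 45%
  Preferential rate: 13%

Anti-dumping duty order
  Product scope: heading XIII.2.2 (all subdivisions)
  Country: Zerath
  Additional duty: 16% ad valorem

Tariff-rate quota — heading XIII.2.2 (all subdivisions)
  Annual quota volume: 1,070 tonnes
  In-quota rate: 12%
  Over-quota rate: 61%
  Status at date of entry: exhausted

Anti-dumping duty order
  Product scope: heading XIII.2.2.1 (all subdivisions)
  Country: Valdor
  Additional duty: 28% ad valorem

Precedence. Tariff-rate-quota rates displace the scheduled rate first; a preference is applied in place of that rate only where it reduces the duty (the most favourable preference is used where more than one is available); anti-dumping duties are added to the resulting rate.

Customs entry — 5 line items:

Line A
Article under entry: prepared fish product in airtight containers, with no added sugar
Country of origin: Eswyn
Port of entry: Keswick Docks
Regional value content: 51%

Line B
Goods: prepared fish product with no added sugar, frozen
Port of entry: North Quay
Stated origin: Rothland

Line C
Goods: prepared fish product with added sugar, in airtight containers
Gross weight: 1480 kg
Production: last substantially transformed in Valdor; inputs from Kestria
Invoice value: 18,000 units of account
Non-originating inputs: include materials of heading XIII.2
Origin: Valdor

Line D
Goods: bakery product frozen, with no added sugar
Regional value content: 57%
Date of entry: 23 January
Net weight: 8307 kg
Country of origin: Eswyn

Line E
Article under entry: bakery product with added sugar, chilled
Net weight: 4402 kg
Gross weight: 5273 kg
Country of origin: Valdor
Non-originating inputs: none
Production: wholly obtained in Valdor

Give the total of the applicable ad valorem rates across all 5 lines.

168%

Line A: prepared fish product → XIII.2; in airtight containers → XIII.2.1; with no added sugar → XIII.2.1.2. Scheduled 18%. Eswyn agreement on XIII.1: XIII.2.1.2 not covered. → 18%.
Line B: prepared fish product → XIII.2; frozen → XIII.2.2; with no added sugar → XIII.2.2.1. Scheduled 17%. quota on XIII.2.2 exhausted → over-quota 61%; anti-dumping (Rothland, XIII.2.2): +23%; total 61% + 23% = 84%. → 84%.
Line C: prepared fish product → XIII.2; in airtight containers → XIII.2.1; with added sugar → XIII.2.1.1. Scheduled 15%. Valdor agreement on XIII.1: XIII.2.1.1 not covered; Valdor agreement on XIII.1: XIII.2.1.1 not covered. → 15%.
Line D: bakery product → XIII.1; frozen → XIII.1.2; with no added sugar → XIII.1.2.2. Scheduled 13%. Eswyn agreement on XIII.1: RVC ≥ 45% → 13% available; preference 13% not lower than 13% → no reduction; anti-dumping (Eswyn, XIII.1): +28%; total 13% + 28% = 41%. → 41%.
Line E: bakery product → XIII.1; chilled → XIII.1.1; with added sugar → XIII.1.1.1. Scheduled 16%. Valdor agreement on XIII.1: wholly obtained → 10% available; Valdor agreement on XIII.1: CTH met → 13% available; preferential 10%. → 10%.
Sum: 18% + 84% + 15% + 41% + 10% = 168%.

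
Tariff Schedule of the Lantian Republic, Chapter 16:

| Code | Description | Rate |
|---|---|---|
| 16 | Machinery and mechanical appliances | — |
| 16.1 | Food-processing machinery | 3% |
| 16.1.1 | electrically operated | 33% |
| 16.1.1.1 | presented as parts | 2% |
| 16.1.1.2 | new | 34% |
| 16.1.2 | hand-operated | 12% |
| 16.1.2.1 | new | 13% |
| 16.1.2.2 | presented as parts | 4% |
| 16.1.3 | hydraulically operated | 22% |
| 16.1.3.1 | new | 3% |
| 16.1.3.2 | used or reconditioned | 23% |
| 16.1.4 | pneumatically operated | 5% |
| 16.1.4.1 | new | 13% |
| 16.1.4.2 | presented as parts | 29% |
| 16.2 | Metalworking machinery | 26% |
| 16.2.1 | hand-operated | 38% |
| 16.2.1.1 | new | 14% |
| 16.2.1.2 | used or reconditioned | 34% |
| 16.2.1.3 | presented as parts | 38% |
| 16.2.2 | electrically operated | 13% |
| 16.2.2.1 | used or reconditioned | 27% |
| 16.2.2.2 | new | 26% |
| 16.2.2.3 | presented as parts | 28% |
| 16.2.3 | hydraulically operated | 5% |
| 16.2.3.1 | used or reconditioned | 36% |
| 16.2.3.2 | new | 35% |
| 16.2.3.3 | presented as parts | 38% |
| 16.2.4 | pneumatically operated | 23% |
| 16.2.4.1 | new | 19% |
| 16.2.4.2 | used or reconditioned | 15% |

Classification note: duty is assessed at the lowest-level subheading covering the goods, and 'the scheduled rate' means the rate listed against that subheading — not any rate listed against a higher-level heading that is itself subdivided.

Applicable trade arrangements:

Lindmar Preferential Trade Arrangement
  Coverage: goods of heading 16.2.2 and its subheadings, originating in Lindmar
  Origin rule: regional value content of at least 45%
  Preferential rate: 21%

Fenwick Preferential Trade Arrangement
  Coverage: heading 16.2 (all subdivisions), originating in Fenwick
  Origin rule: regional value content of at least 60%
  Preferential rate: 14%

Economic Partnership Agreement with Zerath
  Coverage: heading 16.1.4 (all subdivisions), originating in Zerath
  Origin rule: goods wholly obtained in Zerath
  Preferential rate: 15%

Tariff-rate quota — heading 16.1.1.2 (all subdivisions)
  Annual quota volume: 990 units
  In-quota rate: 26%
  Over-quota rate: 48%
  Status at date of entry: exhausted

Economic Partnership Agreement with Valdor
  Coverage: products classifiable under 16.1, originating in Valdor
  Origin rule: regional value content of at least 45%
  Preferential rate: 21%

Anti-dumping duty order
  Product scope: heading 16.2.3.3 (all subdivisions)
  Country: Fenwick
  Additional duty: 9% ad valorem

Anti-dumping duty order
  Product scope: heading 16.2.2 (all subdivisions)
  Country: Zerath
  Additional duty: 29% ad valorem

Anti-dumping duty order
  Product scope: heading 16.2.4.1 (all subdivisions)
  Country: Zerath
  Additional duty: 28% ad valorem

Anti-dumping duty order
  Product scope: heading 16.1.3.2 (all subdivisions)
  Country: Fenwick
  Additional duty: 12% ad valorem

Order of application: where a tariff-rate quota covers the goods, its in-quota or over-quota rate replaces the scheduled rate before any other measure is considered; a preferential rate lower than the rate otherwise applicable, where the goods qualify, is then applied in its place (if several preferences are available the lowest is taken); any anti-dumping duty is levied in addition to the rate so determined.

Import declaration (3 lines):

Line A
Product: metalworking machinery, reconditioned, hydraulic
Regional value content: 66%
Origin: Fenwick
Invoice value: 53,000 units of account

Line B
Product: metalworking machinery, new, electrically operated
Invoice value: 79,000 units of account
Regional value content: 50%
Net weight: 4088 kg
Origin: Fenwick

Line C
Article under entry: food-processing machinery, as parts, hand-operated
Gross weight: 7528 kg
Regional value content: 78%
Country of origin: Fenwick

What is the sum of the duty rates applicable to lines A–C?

Line A: metalworking → 16.2; hydraulic → 16.2.3; reconditioned → 16.2.3.1. Scheduled 36%. Fenwick agreement on 16.2: RVC ≥ 60% → 14% available; preferential 14%. → 14%.
Line B: metalworking → 16.2; electrically operated → 16.2.2; new → 16.2.2.2. Scheduled 26%. Fenwick agreement on 16.2: RVC < 60%. → 26%.
Line C: food-processing → 16.1; hand-operated → 16.1.2; as parts → 16.1.2.2. Scheduled 4%. Fenwick agreement on 16.2: 16.1.2.2 not covered. → 4%.
Sum: 14% + 26% + 4% = 44%.

44%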